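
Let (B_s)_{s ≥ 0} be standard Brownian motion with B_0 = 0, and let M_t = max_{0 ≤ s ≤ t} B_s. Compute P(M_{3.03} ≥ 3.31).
P(M_{3.03} ≥ 3.31) = 2·P(B_{3.03} ≥ 3.31) = 2(1 − Φ(3.31/√3.03)) ≈ 0.0572

By the reflection principle for Brownian motion, P(M_t ≥ a) = 2 · P(B_t ≥ a) for a ≥ 0. Since B_t ~ N(0, t), P(B_t ≥ 3.31) = 1 − Φ(3.31/√t) = 1 − Φ(3.31/√3.03) = 1 − Φ(1.9015). So
  P(M_{3.03} ≥ 3.31) = 2(1 − Φ(1.9015)) ≈ 0.0572.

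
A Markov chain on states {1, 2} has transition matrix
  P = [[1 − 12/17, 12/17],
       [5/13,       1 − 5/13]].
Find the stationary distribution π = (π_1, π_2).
π_1 = 85/241, π_2 = 156/241

Solve πP = π with π_1 + π_2 = 1. From πP = π: π_1 · (1 − 12/17) + π_2 · 5/13 = π_1 ⇒ π_2 · 5/13 = π_1 · 12/17 ⇒ π_2/π_1 = (12/17)/(5/13) = 156/85. Together with π_1 + π_2 = 1:
  π_1 = (5/13)/(12/17 + 5/13) = (5/13)/(241/221) = 85/241,
  π_2 = (12/17)/(12/17 + 5/13) = (12/17)/(241/221) = 156/241.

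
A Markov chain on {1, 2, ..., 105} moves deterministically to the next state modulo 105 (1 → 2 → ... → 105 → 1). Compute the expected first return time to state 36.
E[T_36 | X_0 = 36] = 105

The chain cycles deterministically, so starting at state 36 it returns in exactly 105 steps. Equivalently, the stationary distribution is uniform π_j = 1/105 for every state j, so by Kac's formula E[T_36] = 1/π_36 = 105.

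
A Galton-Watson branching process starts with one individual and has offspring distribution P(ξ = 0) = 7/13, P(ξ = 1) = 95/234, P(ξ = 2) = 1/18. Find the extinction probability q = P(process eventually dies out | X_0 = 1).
q = 1

Mean offspring μ = 0·7/13 + 1·95/234 + 2·1/18 = 121/234 ≤ 1. For μ ≤ 1 with offspring not concentrated at 1, the Galton-Watson process goes extinct almost surely, so q = 1.
(Algebraic check: The pgf is f(s) = 7/13 + 95/234·s + 1/18·s². The extinction probability q is the smallest fixed point of f in [0, 1]. Setting s = f(s):
  1/18·s² + (95/234 − 1)·s + 7/13 = 0
  1/18·s² − (7/13 + 1/18)·s + 7/13 = 0
which factors as (s − 1)·(1/18·s − 7/13) = 0, giving roots s = 1 and s = (7/13)/(1/18) = 126/13. Since 126/13 ≥ 1, the smallest root in [0, 1] is s = 1.)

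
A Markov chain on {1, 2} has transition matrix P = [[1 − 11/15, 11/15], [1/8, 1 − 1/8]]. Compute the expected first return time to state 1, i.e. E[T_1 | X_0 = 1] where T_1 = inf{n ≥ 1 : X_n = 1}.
E[T_1 | X_0 = 1] = 1/π_1 = 103/15

For an irreducible recurrent Markov chain with stationary distribution π, E[T_i | X_0 = i] = 1/π_i (Kac's formula). Here π_1 = (1/8)/(11/15 + 1/8) = (1/8)/(103/120) = 15/103, so E[T_1 | X_0 = 1] = 1/π_1 = (11/15 + 1/8)/(1/8) = (103/120)/(1/8) = 103/15.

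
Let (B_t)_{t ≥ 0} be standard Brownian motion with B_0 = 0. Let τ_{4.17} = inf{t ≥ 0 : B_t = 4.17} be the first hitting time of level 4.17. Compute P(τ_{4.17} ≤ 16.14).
P(τ_{4.17} ≤ 16.14) = 2(1 − Φ(4.17/√16.14)) = 2(1 − Φ(1.0380)) ≈ 0.2993

By the reflection principle for standard BM, P(τ_b ≤ t) = 2 · P(B_t ≥ b). Since B_t ~ N(0, t), P(B_t ≥ 4.17) = 1 − Φ(4.17/√t) = 1 − Φ(4.17/√16.14) = 1 − Φ(1.0380) ≈ 0.14964. Doubling: P(τ_{4.17} ≤ 16.14) ≈ 2 · 0.14964 = 0.29928 ≈ 0.2993.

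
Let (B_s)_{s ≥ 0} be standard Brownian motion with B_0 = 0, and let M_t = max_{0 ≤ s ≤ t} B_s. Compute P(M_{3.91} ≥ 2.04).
P(M_{3.91} ≥ 2.04) = 2·P(B_{3.91} ≥ 2.04) = 2(1 − Φ(2.04/√3.91)) ≈ 0.3022

By the reflection principle for Brownian motion, P(M_t ≥ a) = 2 · P(B_t ≥ a) for a ≥ 0. Since B_t ~ N(0, t), P(B_t ≥ 2.04) = 1 − Φ(2.04/√t) = 1 − Φ(2.04/√3.91) = 1 − Φ(1.0317). So
  P(M_{3.91} ≥ 2.04) = 2(1 − Φ(1.0317)) ≈ 0.3022.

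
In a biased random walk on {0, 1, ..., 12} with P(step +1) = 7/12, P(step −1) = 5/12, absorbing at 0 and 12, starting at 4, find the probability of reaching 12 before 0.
P(hit 12 before 0) = (1 − (5/7)^4) / (1 − (5/7)^12) = 5764801/7656051

Let u_k denote P(reach 12 before 0 | start at k). Boundary: u_0 = 0, u_12 = 1. Recurrence: u_k = 7/12·u_{k+1} + 5/12·u_{k-1} for 1 ≤ k ≤ 11. Try u_k = A + B·r^k with r = q/p = (5/12)/(7/12) = 5/7. Substitution satisfies the recurrence; boundary conditions give:
  u_k = (1 − r^k) / (1 − r^N) = (1 − (5/7)^4) / (1 − (5/7)^12) = 5764801/7656051.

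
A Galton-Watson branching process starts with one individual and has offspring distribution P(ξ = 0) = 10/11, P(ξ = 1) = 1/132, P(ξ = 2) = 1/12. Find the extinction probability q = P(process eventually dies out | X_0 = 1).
q = 1

Mean offspring μ = 0·10/11 + 1·1/132 + 2·1/12 = 23/132 ≤ 1. For μ ≤ 1 with offspring not concentrated at 1, the Galton-Watson process goes extinct almost surely, so q = 1.
(Algebraic check: The pgf is f(s) = 10/11 + 1/132·s + 1/12·s². The extinction probability q is the smallest fixed point of f in [0, 1]. Setting s = f(s):
  1/12·s² + (1/132 − 1)·s + 10/11 = 0
  1/12·s² − (10/11 + 1/12)·s + 10/11 = 0
which factors as (s − 1)·(1/12·s − 10/11) = 0, giving roots s = 1 and s = (10/11)/(1/12) = 120/11. Since 120/11 ≥ 1, the smallest root in [0, 1] is s = 1.)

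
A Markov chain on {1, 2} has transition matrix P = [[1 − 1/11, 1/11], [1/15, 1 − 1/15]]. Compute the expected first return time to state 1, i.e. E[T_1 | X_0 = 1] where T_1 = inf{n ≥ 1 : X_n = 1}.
E[T_1 | X_0 = 1] = 1/π_1 = 26/11

For an irreducible recurrent Markov chain with stationary distribution π, E[T_i | X_0 = i] = 1/π_i (Kac's formula). Here π_1 = (1/15)/(1/11 + 1/15) = (1/15)/(26/165) = 11/26, so E[T_1 | X_0 = 1] = 1/π_1 = (1/11 + 1/15)/(1/15) = (26/165)/(1/15) = 26/11.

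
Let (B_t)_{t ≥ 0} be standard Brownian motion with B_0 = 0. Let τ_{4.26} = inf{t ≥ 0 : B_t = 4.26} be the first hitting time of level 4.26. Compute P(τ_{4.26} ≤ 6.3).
P(τ_{4.26} ≤ 6.3) = 2(1 − Φ(4.26/√6.3)) = 2(1 − Φ(1.6972)) ≈ 0.0897

By the reflection principle for standard BM, P(τ_b ≤ t) = 2 · P(B_t ≥ b). Since B_t ~ N(0, t), P(B_t ≥ 4.26) = 1 − Φ(4.26/√t) = 1 − Φ(4.26/√6.3) = 1 − Φ(1.6972) ≈ 0.04483. Doubling: P(τ_{4.26} ≤ 6.3) ≈ 2 · 0.04483 = 0.08966 ≈ 0.0897.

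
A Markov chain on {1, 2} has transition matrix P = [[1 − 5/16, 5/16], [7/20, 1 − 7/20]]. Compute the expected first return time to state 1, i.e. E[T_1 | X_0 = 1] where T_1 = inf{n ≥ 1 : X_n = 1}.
E[T_1 | X_0 = 1] = 1/π_1 = 53/28

For an irreducible recurrent Markov chain with stationary distribution π, E[T_i | X_0 = i] = 1/π_i (Kac's formula). Here π_1 = (7/20)/(5/16 + 7/20) = (7/20)/(53/80) = 28/53, so E[T_1 | X_0 = 1] = 1/π_1 = (5/16 + 7/20)/(7/20) = (53/80)/(7/20) = 53/28.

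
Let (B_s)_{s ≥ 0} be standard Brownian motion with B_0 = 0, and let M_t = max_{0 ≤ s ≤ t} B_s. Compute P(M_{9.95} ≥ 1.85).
P(M_{9.95} ≥ 1.85) = 2·P(B_{9.95} ≥ 1.85) = 2(1 − Φ(1.85/√9.95)) ≈ 0.5575

By the reflection principle for Brownian motion, P(M_t ≥ a) = 2 · P(B_t ≥ a) for a ≥ 0. Since B_t ~ N(0, t), P(B_t ≥ 1.85) = 1 − Φ(1.85/√t) = 1 − Φ(1.85/√9.95) = 1 − Φ(0.5865). So
  P(M_{9.95} ≥ 1.85) = 2(1 − Φ(0.5865)) ≈ 0.5575.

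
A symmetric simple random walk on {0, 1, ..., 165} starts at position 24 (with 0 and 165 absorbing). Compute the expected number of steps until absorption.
E[τ | X_0 = 24] = 3384

Let v_k = E[τ | X_0 = k]. Boundary: v_0 = v_165 = 0. Recurrence: v_k = 1 + (v_{k-1} + v_{k+1})/2 for 1 ≤ k ≤ 164. The particular solution to v_k − (v_{k-1} + v_{k+1})/2 = 1 is v_k = −k^2. Adding homogeneous solution A + B k and matching boundaries gives v_k = k (165 − k). Substituting k = 24: v_24 = 24 · 141 = 3384.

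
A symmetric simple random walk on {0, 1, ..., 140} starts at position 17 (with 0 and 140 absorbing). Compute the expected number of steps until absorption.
E[τ | X_0 = 17] = 2091

Let v_k = E[τ | X_0 = k]. Boundary: v_0 = v_140 = 0. Recurrence: v_k = 1 + (v_{k-1} + v_{k+1})/2 for 1 ≤ k ≤ 139. The particular solution to v_k − (v_{k-1} + v_{k+1})/2 = 1 is v_k = −k^2. Adding homogeneous solution A + B k and matching boundaries gives v_k = k (140 − k). Substituting k = 17: v_17 = 17 · 123 = 2091.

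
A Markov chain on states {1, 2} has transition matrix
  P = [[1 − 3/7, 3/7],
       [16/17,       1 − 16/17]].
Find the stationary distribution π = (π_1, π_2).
π_1 = 112/163, π_2 = 51/163

Solve πP = π with π_1 + π_2 = 1. From πP = π: π_1 · (1 − 3/7) + π_2 · 16/17 = π_1 ⇒ π_2 · 16/17 = π_1 · 3/7 ⇒ π_2/π_1 = (3/7)/(16/17) = 51/112. Together with π_1 + π_2 = 1:
  π_1 = (16/17)/(3/7 + 16/17) = (16/17)/(163/119) = 112/163,
  π_2 = (3/7)/(3/7 + 16/17) = (3/7)/(163/119) = 51/163.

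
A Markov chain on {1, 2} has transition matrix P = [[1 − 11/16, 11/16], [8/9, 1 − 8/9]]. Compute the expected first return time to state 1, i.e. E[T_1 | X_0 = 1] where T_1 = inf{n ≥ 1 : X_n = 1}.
E[T_1 | X_0 = 1] = 1/π_1 = 227/128

For an irreducible recurrent Markov chain with stationary distribution π, E[T_i | X_0 = i] = 1/π_i (Kac's formula). Here π_1 = (8/9)/(11/16 + 8/9) = (8/9)/(227/144) = 128/227, so E[T_1 | X_0 = 1] = 1/π_1 = (11/16 + 8/9)/(8/9) = (227/144)/(8/9) = 227/128.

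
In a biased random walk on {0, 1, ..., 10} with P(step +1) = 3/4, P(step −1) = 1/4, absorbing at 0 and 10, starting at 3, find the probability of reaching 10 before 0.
P(hit 10 before 0) = (1 − (1/3)^3) / (1 − (1/3)^10) = 28431/29524

Let u_k denote P(reach 10 before 0 | start at k). Boundary: u_0 = 0, u_10 = 1. Recurrence: u_k = 3/4·u_{k+1} + 1/4·u_{k-1} for 1 ≤ k ≤ 9. Try u_k = A + B·r^k with r = q/p = (1/4)/(3/4) = 1/3. Substitution satisfies the recurrence; boundary conditions give:
  u_k = (1 − r^k) / (1 − r^N) = (1 − (1/3)^3) / (1 − (1/3)^10) = 28431/29524.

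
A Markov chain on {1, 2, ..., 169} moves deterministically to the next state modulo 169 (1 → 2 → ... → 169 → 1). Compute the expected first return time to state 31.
E[T_31 | X_0 = 31] = 169

The chain cycles deterministically, so starting at state 31 it returns in exactly 169 steps. Equivalently, the stationary distribution is uniform π_j = 1/169 for every state j, so by Kac's formula E[T_31] = 1/π_31 = 169.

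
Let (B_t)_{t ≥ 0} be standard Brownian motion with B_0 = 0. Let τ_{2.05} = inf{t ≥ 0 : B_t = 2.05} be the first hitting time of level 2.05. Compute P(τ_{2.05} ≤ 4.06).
P(τ_{2.05} ≤ 4.06) = 2(1 − Φ(2.05/√4.06)) = 2(1 − Φ(1.0174)) ≈ 0.3090

By the reflection principle for standard BM, P(τ_b ≤ t) = 2 · P(B_t ≥ b). Since B_t ~ N(0, t), P(B_t ≥ 2.05) = 1 − Φ(2.05/√t) = 1 − Φ(2.05/√4.06) = 1 − Φ(1.0174) ≈ 0.15448. Doubling: P(τ_{2.05} ≤ 4.06) ≈ 2 · 0.15448 = 0.30896 ≈ 0.3090.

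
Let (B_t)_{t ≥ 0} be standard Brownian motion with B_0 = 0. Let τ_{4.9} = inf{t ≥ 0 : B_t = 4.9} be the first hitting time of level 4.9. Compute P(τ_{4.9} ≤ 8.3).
P(τ_{4.9} ≤ 8.3) = 2(1 − Φ(4.9/√8.3)) = 2(1 − Φ(1.7008)) ≈ 0.0890

By the reflection principle for standard BM, P(τ_b ≤ t) = 2 · P(B_t ≥ b). Since B_t ~ N(0, t), P(B_t ≥ 4.9) = 1 − Φ(4.9/√t) = 1 − Φ(4.9/√8.3) = 1 − Φ(1.7008) ≈ 0.04449. Doubling: P(τ_{4.9} ≤ 8.3) ≈ 2 · 0.04449 = 0.08898 ≈ 0.0890.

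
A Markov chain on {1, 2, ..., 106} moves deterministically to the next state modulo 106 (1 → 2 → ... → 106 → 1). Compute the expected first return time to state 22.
E[T_22 | X_0 = 22] = 106

The chain cycles deterministically, so starting at state 22 it returns in exactly 106 steps. Equivalently, the stationary distribution is uniform π_j = 1/106 for every state j, so by Kac's formula E[T_22] = 1/π_22 = 106.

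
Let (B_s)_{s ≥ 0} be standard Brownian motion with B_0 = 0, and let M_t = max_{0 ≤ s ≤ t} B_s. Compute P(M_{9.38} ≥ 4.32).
P(M_{9.38} ≥ 4.32) = 2·P(B_{9.38} ≥ 4.32) = 2(1 − Φ(4.32/√9.38)) ≈ 0.1584

By the reflection principle for Brownian motion, P(M_t ≥ a) = 2 · P(B_t ≥ a) for a ≥ 0. Since B_t ~ N(0, t), P(B_t ≥ 4.32) = 1 − Φ(4.32/√t) = 1 − Φ(4.32/√9.38) = 1 − Φ(1.4105). So
  P(M_{9.38} ≥ 4.32) = 2(1 − Φ(1.4105)) ≈ 0.1584.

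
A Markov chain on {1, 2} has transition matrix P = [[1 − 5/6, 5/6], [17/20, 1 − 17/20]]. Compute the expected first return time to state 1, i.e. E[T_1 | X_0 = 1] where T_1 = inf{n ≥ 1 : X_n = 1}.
E[T_1 | X_0 = 1] = 1/π_1 = 101/51

For an irreducible recurrent Markov chain with stationary distribution π, E[T_i | X_0 = i] = 1/π_i (Kac's formula). Here π_1 = (17/20)/(5/6 + 17/20) = (17/20)/(101/60) = 51/101, so E[T_1 | X_0 = 1] = 1/π_1 = (5/6 + 17/20)/(17/20) = (101/60)/(17/20) = 101/51.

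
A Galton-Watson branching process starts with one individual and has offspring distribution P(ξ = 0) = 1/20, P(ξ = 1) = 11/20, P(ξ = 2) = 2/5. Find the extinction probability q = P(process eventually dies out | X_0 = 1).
q = 1/8

The pgf is f(s) = 1/20 + 11/20·s + 2/5·s². The extinction probability q is the smallest fixed point of f in [0, 1]. Setting s = f(s):
  2/5·s² + (11/20 − 1)·s + 1/20 = 0
  2/5·s² − (1/20 + 2/5)·s + 1/20 = 0
which factors as (s − 1)·(2/5·s − 1/20) = 0, giving roots s = 1 and s = (1/20)/(2/5) = 1/8.
Mean offspring μ = 11/20 + 2·2/5 = 27/20 > 1 (supercritical), so q < 1. The extinction probability is the smaller root: q = (1/20)/(2/5) = 1/8.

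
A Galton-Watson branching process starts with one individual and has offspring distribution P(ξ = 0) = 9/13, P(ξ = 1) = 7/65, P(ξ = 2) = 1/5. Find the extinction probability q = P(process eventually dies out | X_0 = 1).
q = 1

Mean offspring μ = 0·9/13 + 1·7/65 + 2·1/5 = 33/65 ≤ 1. For μ ≤ 1 with offspring not concentrated at 1, the Galton-Watson process goes extinct almost surely, so q = 1.
(Algebraic check: The pgf is f(s) = 9/13 + 7/65·s + 1/5·s². The extinction probability q is the smallest fixed point of f in [0, 1]. Setting s = f(s):
  1/5·s² + (7/65 − 1)·s + 9/13 = 0
  1/5·s² − (9/13 + 1/5)·s + 9/13 = 0
which factors as (s − 1)·(1/5·s − 9/13) = 0, giving roots s = 1 and s = (9/13)/(1/5) = 45/13. Since 45/13 ≥ 1, the smallest root in [0, 1] is s = 1.)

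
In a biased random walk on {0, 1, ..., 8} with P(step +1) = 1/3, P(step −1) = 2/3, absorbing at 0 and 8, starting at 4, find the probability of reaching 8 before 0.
P(hit 8 before 0) = (1 − (2)^4) / (1 − (2)^8) = 1/17

Let u_k denote P(reach 8 before 0 | start at k). Boundary: u_0 = 0, u_8 = 1. Recurrence: u_k = 1/3·u_{k+1} + 2/3·u_{k-1} for 1 ≤ k ≤ 7. Try u_k = A + B·r^k with r = q/p = (2/3)/(1/3) = 2. Substitution satisfies the recurrence; boundary conditions give:
  u_k = (1 − r^k) / (1 − r^N) = (1 − (2)^4) / (1 − (2)^8) = 1/17.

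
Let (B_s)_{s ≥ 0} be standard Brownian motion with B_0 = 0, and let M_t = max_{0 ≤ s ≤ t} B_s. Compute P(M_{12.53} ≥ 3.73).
P(M_{12.53} ≥ 3.73) = 2·P(B_{12.53} ≥ 3.73) = 2(1 − Φ(3.73/√12.53)) ≈ 0.2920

By the reflection principle for Brownian motion, P(M_t ≥ a) = 2 · P(B_t ≥ a) for a ≥ 0. Since B_t ~ N(0, t), P(B_t ≥ 3.73) = 1 − Φ(3.73/√t) = 1 − Φ(3.73/√12.53) = 1 − Φ(1.0537). So
  P(M_{12.53} ≥ 3.73) = 2(1 − Φ(1.0537)) ≈ 0.2920.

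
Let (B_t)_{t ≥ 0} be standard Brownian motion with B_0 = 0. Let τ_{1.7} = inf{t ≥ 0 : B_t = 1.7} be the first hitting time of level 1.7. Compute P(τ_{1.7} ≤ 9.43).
P(τ_{1.7} ≤ 9.43) = 2(1 − Φ(1.7/√9.43)) = 2(1 − Φ(0.5536)) ≈ 0.5799

By the reflection principle for standard BM, P(τ_b ≤ t) = 2 · P(B_t ≥ b). Since B_t ~ N(0, t), P(B_t ≥ 1.7) = 1 − Φ(1.7/√t) = 1 − Φ(1.7/√9.43) = 1 − Φ(0.5536) ≈ 0.28993. Doubling: P(τ_{1.7} ≤ 9.43) ≈ 2 · 0.28993 = 0.57986 ≈ 0.5799.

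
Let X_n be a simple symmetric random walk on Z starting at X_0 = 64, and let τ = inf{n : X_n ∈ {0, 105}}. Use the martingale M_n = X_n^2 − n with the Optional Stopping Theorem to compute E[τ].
E[τ] = 2624

M_n = X_n^2 − n is a martingale (since E[X_{n+1}^2 | F_n] = X_n^2 + 1). By OST (τ has finite mean in a bounded region), E[M_τ] = E[M_0] = X_0^2 − 0 = 64^2 = 4096. Also E[M_τ] = E[X_τ^2] − E[τ]. The walk exits at 0 or 105, with P(hit 105 first) = 64/105, so E[X_τ^2] = 105^2 · 64/105 + 0 = 6720. Thus E[τ] = E[X_τ^2] − E[M_τ] = 6720 − 4096 = 2624 = 64(105 − 64) = 2624.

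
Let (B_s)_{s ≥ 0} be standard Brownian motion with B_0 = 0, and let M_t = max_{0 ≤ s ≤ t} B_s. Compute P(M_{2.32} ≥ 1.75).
P(M_{2.32} ≥ 1.75) = 2·P(B_{2.32} ≥ 1.75) = 2(1 − Φ(1.75/√2.32)) ≈ 0.2506

By the reflection principle for Brownian motion, P(M_t ≥ a) = 2 · P(B_t ≥ a) for a ≥ 0. Since B_t ~ N(0, t), P(B_t ≥ 1.75) = 1 − Φ(1.75/√t) = 1 − Φ(1.75/√2.32) = 1 − Φ(1.1489). So
  P(M_{2.32} ≥ 1.75) = 2(1 − Φ(1.1489)) ≈ 0.2506.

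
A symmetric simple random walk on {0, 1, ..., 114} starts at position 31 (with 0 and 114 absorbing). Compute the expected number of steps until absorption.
E[τ | X_0 = 31] = 2573

Let v_k = E[τ | X_0 = k]. Boundary: v_0 = v_114 = 0. Recurrence: v_k = 1 + (v_{k-1} + v_{k+1})/2 for 1 ≤ k ≤ 113. The particular solution to v_k − (v_{k-1} + v_{k+1})/2 = 1 is v_k = −k^2. Adding homogeneous solution A + B k and matching boundaries gives v_k = k (114 − k). Substituting k = 31: v_31 = 31 · 83 = 2573.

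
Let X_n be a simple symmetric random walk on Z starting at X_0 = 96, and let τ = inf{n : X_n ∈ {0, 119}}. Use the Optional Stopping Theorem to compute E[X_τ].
E[X_τ] = 96

X_n is a martingale and τ is a bounded-mean stopping time (indeed τ is finite a.s. with bounded expectation since the walk is in a bounded region). By the OST, E[X_τ] = E[X_0] = 96. Equivalently: E[X_τ] = 119 · P(hit 119 first) + 0 · P(hit 0 first) = 119 · (96/119) = 96.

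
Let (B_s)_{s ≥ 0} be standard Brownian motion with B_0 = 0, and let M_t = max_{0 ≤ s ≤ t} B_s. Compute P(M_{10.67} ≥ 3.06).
P(M_{10.67} ≥ 3.06) = 2·P(B_{10.67} ≥ 3.06) = 2(1 − Φ(3.06/√10.67)) ≈ 0.3489

By the reflection principle for Brownian motion, P(M_t ≥ a) = 2 · P(B_t ≥ a) for a ≥ 0. Since B_t ~ N(0, t), P(B_t ≥ 3.06) = 1 − Φ(3.06/√t) = 1 − Φ(3.06/√10.67) = 1 − Φ(0.9368). So
  P(M_{10.67} ≥ 3.06) = 2(1 − Φ(0.9368)) ≈ 0.3489.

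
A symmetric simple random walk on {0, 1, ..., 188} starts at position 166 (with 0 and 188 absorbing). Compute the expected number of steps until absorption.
E[τ | X_0 = 166] = 3652

Let v_k = E[τ | X_0 = k]. Boundary: v_0 = v_188 = 0. Recurrence: v_k = 1 + (v_{k-1} + v_{k+1})/2 for 1 ≤ k ≤ 187. The particular solution to v_k − (v_{k-1} + v_{k+1})/2 = 1 is v_k = −k^2. Adding homogeneous solution A + B k and matching boundaries gives v_k = k (188 − k). Substituting k = 166: v_166 = 166 · 22 = 3652.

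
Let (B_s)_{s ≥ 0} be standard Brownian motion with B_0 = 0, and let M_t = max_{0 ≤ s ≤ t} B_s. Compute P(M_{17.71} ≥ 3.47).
P(M_{17.71} ≥ 3.47) = 2·P(B_{17.71} ≥ 3.47) = 2(1 − Φ(3.47/√17.71)) ≈ 0.4096

By the reflection principle for Brownian motion, P(M_t ≥ a) = 2 · P(B_t ≥ a) for a ≥ 0. Since B_t ~ N(0, t), P(B_t ≥ 3.47) = 1 − Φ(3.47/√t) = 1 − Φ(3.47/√17.71) = 1 − Φ(0.8246). So
  P(M_{17.71} ≥ 3.47) = 2(1 − Φ(0.8246)) ≈ 0.4096.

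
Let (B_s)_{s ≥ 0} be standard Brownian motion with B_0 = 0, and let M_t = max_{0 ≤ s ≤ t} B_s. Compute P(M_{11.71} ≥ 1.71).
P(M_{11.71} ≥ 1.71) = 2·P(B_{11.71} ≥ 1.71) = 2(1 − Φ(1.71/√11.71)) ≈ 0.6173

By the reflection principle for Brownian motion, P(M_t ≥ a) = 2 · P(B_t ≥ a) for a ≥ 0. Since B_t ~ N(0, t), P(B_t ≥ 1.71) = 1 − Φ(1.71/√t) = 1 − Φ(1.71/√11.71) = 1 − Φ(0.4997). So
  P(M_{11.71} ≥ 1.71) = 2(1 − Φ(0.4997)) ≈ 0.6173.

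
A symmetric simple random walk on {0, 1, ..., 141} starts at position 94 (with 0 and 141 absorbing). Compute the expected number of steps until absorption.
E[τ | X_0 = 94] = 4418

Let v_k = E[τ | X_0 = k]. Boundary: v_0 = v_141 = 0. Recurrence: v_k = 1 + (v_{k-1} + v_{k+1})/2 for 1 ≤ k ≤ 140. The particular solution to v_k − (v_{k-1} + v_{k+1})/2 = 1 is v_k = −k^2. Adding homogeneous solution A + B k and matching boundaries gives v_k = k (141 − k). Substituting k = 94: v_94 = 94 · 47 = 4418.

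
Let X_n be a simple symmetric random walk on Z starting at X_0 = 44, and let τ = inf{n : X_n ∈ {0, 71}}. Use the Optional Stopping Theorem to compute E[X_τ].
E[X_τ] = 44

X_n is a martingale and τ is a bounded-mean stopping time (indeed τ is finite a.s. with bounded expectation since the walk is in a bounded region). By the OST, E[X_τ] = E[X_0] = 44. Equivalently: E[X_τ] = 71 · P(hit 71 first) + 0 · P(hit 0 first) = 71 · (44/71) = 44.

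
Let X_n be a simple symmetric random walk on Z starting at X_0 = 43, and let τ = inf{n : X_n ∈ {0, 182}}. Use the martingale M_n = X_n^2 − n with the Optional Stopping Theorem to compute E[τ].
E[τ] = 5977

M_n = X_n^2 − n is a martingale (since E[X_{n+1}^2 | F_n] = X_n^2 + 1). By OST (τ has finite mean in a bounded region), E[M_τ] = E[M_0] = X_0^2 − 0 = 43^2 = 1849. Also E[M_τ] = E[X_τ^2] − E[τ]. The walk exits at 0 or 182, with P(hit 182 first) = 43/182, so E[X_τ^2] = 182^2 · 43/182 + 0 = 7826. Thus E[τ] = E[X_τ^2] − E[M_τ] = 7826 − 1849 = 5977 = 43(182 − 43) = 5977.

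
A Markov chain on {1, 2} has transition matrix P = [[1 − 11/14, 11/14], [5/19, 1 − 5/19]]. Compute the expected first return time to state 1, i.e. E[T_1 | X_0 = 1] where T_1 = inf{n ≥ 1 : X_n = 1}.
E[T_1 | X_0 = 1] = 1/π_1 = 279/70

For an irreducible recurrent Markov chain with stationary distribution π, E[T_i | X_0 = i] = 1/π_i (Kac's formula). Here π_1 = (5/19)/(11/14 + 5/19) = (5/19)/(279/266) = 70/279, so E[T_1 | X_0 = 1] = 1/π_1 = (11/14 + 5/19)/(5/19) = (279/266)/(5/19) = 279/70.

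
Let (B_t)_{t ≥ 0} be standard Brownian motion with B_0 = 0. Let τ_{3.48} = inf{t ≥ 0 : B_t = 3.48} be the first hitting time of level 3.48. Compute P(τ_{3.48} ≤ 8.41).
P(τ_{3.48} ≤ 8.41) = 2(1 − Φ(3.48/√8.41)) = 2(1 − Φ(1.2000)) ≈ 0.2301

By the reflection principle for standard BM, P(τ_b ≤ t) = 2 · P(B_t ≥ b). Since B_t ~ N(0, t), P(B_t ≥ 3.48) = 1 − Φ(3.48/√t) = 1 − Φ(3.48/√8.41) = 1 − Φ(1.2000) ≈ 0.11507. Doubling: P(τ_{3.48} ≤ 8.41) ≈ 2 · 0.11507 = 0.23014 ≈ 0.2301.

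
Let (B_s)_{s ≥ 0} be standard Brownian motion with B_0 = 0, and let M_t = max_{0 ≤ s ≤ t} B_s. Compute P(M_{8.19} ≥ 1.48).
P(M_{8.19} ≥ 1.48) = 2·P(B_{8.19} ≥ 1.48) = 2(1 − Φ(1.48/√8.19)) ≈ 0.6050

By the reflection principle for Brownian motion, P(M_t ≥ a) = 2 · P(B_t ≥ a) for a ≥ 0. Since B_t ~ N(0, t), P(B_t ≥ 1.48) = 1 − Φ(1.48/√t) = 1 − Φ(1.48/√8.19) = 1 − Φ(0.5172). So
  P(M_{8.19} ≥ 1.48) = 2(1 − Φ(0.5172)) ≈ 0.6050.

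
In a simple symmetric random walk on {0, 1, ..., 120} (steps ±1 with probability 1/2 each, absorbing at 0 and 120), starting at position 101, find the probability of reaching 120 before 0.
P(hit 120 before 0) = 101/120

Let u_k = P(hit 120 before 0 | start at k). Then u_0 = 0, u_120 = 1, and u_k = u_{k-1}/2 + u_{k+1}/2 for 1 ≤ k ≤ 119. This harmonic recurrence is solved by u_k = k/120, giving u_101 = 101/120.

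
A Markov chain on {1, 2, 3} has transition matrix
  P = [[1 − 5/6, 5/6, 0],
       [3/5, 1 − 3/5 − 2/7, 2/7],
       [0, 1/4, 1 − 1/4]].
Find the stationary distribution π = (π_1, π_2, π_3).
π = (42/167, 175/501, 200/501)

This is a birth-death chain on three states, which satisfies detailed balance: π_1 · P_{12} = π_2 · P_{21} and π_2 · P_{23} = π_3 · P_{32}.
From π_1 · 5/6 = π_2 · 3/5: π_2/π_1 = (5/6)/(3/5) = 25/18.
From π_2 · 2/7 = π_3 · 1/4: π_3/π_2 = (2/7)/(1/4) = 8/7.
Take π_1 proportional to 1; then unnormalized π = (1, 25/18, 100/63). Normalize by dividing by the sum 167/42:
  π = (42/167, 175/501, 200/501).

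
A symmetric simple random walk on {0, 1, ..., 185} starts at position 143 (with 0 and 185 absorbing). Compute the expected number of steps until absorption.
E[τ | X_0 = 143] = 6006

Let v_k = E[τ | X_0 = k]. Boundary: v_0 = v_185 = 0. Recurrence: v_k = 1 + (v_{k-1} + v_{k+1})/2 for 1 ≤ k ≤ 184. The particular solution to v_k − (v_{k-1} + v_{k+1})/2 = 1 is v_k = −k^2. Adding homogeneous solution A + B k and matching boundaries gives v_k = k (185 − k). Substituting k = 143: v_143 = 143 · 42 = 6006.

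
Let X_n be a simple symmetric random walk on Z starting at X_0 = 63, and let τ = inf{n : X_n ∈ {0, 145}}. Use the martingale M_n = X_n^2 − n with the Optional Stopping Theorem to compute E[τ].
E[τ] = 5166

M_n = X_n^2 − n is a martingale (since E[X_{n+1}^2 | F_n] = X_n^2 + 1). By OST (τ has finite mean in a bounded region), E[M_τ] = E[M_0] = X_0^2 − 0 = 63^2 = 3969. Also E[M_τ] = E[X_τ^2] − E[τ]. The walk exits at 0 or 145, with P(hit 145 first) = 63/145, so E[X_τ^2] = 145^2 · 63/145 + 0 = 9135. Thus E[τ] = E[X_τ^2] − E[M_τ] = 9135 − 3969 = 5166 = 63(145 − 63) = 5166.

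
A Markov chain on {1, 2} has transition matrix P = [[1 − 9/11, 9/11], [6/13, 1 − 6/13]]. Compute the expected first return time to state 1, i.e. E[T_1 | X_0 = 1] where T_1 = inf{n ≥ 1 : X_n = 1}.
E[T_1 | X_0 = 1] = 1/π_1 = 61/22

For an irreducible recurrent Markov chain with stationary distribution π, E[T_i | X_0 = i] = 1/π_i (Kac's formula). Here π_1 = (6/13)/(9/11 + 6/13) = (6/13)/(183/143) = 22/61, so E[T_1 | X_0 = 1] = 1/π_1 = (9/11 + 6/13)/(6/13) = (183/143)/(6/13) = 61/22.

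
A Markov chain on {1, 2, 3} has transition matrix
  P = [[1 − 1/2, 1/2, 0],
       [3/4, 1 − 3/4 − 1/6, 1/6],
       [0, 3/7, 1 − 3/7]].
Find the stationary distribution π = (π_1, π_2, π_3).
π = (27/52, 9/26, 7/52)

This is a birth-death chain on three states, which satisfies detailed balance: π_1 · P_{12} = π_2 · P_{21} and π_2 · P_{23} = π_3 · P_{32}.
From π_1 · 1/2 = π_2 · 3/4: π_2/π_1 = (1/2)/(3/4) = 2/3.
From π_2 · 1/6 = π_3 · 3/7: π_3/π_2 = (1/6)/(3/7) = 7/18.
Take π_1 proportional to 1; then unnormalized π = (1, 2/3, 7/27). Normalize by dividing by the sum 52/27:
  π = (27/52, 9/26, 7/52).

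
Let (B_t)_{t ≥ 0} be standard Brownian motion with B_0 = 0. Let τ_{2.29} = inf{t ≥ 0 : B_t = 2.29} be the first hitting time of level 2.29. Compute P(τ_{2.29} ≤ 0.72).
P(τ_{2.29} ≤ 0.72) = 2(1 − Φ(2.29/√0.72)) = 2(1 − Φ(2.6988)) ≈ 0.0070

By the reflection principle for standard BM, P(τ_b ≤ t) = 2 · P(B_t ≥ b). Since B_t ~ N(0, t), P(B_t ≥ 2.29) = 1 − Φ(2.29/√t) = 1 − Φ(2.29/√0.72) = 1 − Φ(2.6988) ≈ 0.00348. Doubling: P(τ_{2.29} ≤ 0.72) ≈ 2 · 0.00348 = 0.00696 ≈ 0.0070.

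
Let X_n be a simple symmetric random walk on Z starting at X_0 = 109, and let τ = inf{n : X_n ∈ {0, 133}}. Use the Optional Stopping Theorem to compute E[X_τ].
E[X_τ] = 109

X_n is a martingale and τ is a bounded-mean stopping time (indeed τ is finite a.s. with bounded expectation since the walk is in a bounded region). By the OST, E[X_τ] = E[X_0] = 109. Equivalently: E[X_τ] = 133 · P(hit 133 first) + 0 · P(hit 0 first) = 133 · (109/133) = 109.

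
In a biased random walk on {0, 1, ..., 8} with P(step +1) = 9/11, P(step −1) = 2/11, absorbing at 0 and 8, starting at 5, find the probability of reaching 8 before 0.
P(hit 8 before 0) = (1 − (2/9)^5) / (1 − (2/9)^8) = 6146199/6149495

Let u_k denote P(reach 8 before 0 | start at k). Boundary: u_0 = 0, u_8 = 1. Recurrence: u_k = 9/11·u_{k+1} + 2/11·u_{k-1} for 1 ≤ k ≤ 7. Try u_k = A + B·r^k with r = q/p = (2/11)/(9/11) = 2/9. Substitution satisfies the recurrence; boundary conditions give:
  u_k = (1 − r^k) / (1 − r^N) = (1 − (2/9)^5) / (1 − (2/9)^8) = 6146199/6149495.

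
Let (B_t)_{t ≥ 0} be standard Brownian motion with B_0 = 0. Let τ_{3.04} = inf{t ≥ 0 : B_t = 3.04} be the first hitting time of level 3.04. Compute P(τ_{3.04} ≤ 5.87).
P(τ_{3.04} ≤ 5.87) = 2(1 − Φ(3.04/√5.87)) = 2(1 − Φ(1.2547)) ≈ 0.2096

By the reflection principle for standard BM, P(τ_b ≤ t) = 2 · P(B_t ≥ b). Since B_t ~ N(0, t), P(B_t ≥ 3.04) = 1 − Φ(3.04/√t) = 1 − Φ(3.04/√5.87) = 1 − Φ(1.2547) ≈ 0.10479. Doubling: P(τ_{3.04} ≤ 5.87) ≈ 2 · 0.10479 = 0.20958 ≈ 0.2096.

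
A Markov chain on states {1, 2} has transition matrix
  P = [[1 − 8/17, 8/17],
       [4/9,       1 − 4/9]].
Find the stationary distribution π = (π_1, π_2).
π_1 = 17/35, π_2 = 18/35

Solve πP = π with π_1 + π_2 = 1. From πP = π: π_1 · (1 − 8/17) + π_2 · 4/9 = π_1 ⇒ π_2 · 4/9 = π_1 · 8/17 ⇒ π_2/π_1 = (8/17)/(4/9) = 18/17. Together with π_1 + π_2 = 1:
  π_1 = (4/9)/(8/17 + 4/9) = (4/9)/(140/153) = 17/35,
  π_2 = (8/17)/(8/17 + 4/9) = (8/17)/(140/153) = 18/35.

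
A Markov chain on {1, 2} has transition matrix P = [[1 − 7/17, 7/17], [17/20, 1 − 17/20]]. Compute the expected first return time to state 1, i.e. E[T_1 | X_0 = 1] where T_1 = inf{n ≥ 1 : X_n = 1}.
E[T_1 | X_0 = 1] = 1/π_1 = 429/289

For an irreducible recurrent Markov chain with stationary distribution π, E[T_i | X_0 = i] = 1/π_i (Kac's formula). Here π_1 = (17/20)/(7/17 + 17/20) = (17/20)/(429/340) = 289/429, so E[T_1 | X_0 = 1] = 1/π_1 = (7/17 + 17/20)/(17/20) = (429/340)/(17/20) = 429/289.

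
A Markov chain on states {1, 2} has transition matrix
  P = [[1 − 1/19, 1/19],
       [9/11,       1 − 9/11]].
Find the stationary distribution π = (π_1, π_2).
π_1 = 171/182, π_2 = 11/182

Solve πP = π with π_1 + π_2 = 1. From πP = π: π_1 · (1 − 1/19) + π_2 · 9/11 = π_1 ⇒ π_2 · 9/11 = π_1 · 1/19 ⇒ π_2/π_1 = (1/19)/(9/11) = 11/171. Together with π_1 + π_2 = 1:
  π_1 = (9/11)/(1/19 + 9/11) = (9/11)/(182/209) = 171/182,
  π_2 = (1/19)/(1/19 + 9/11) = (1/19)/(182/209) = 11/182.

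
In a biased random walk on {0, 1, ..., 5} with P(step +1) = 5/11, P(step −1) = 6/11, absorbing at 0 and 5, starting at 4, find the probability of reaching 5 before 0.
P(hit 5 before 0) = (1 − (6/5)^4) / (1 − (6/5)^5) = 3355/4651

Let u_k denote P(reach 5 before 0 | start at k). Boundary: u_0 = 0, u_5 = 1. Recurrence: u_k = 5/11·u_{k+1} + 6/11·u_{k-1} for 1 ≤ k ≤ 4. Try u_k = A + B·r^k with r = q/p = (6/11)/(5/11) = 6/5. Substitution satisfies the recurrence; boundary conditions give:
  u_k = (1 − r^k) / (1 − r^N) = (1 − (6/5)^4) / (1 − (6/5)^5) = 3355/4651.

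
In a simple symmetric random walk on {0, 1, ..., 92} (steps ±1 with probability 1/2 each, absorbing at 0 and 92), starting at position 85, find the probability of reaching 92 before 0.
P(hit 92 before 0) = 85/92

Let u_k = P(hit 92 before 0 | start at k). Then u_0 = 0, u_92 = 1, and u_k = u_{k-1}/2 + u_{k+1}/2 for 1 ≤ k ≤ 91. This harmonic recurrence is solved by u_k = k/92, giving u_85 = 85/92.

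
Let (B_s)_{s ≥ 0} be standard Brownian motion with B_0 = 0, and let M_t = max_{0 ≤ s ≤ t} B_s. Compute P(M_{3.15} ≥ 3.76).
P(M_{3.15} ≥ 3.76) = 2·P(B_{3.15} ≥ 3.76) = 2(1 − Φ(3.76/√3.15)) ≈ 0.0341

By the reflection principle for Brownian motion, P(M_t ≥ a) = 2 · P(B_t ≥ a) for a ≥ 0. Since B_t ~ N(0, t), P(B_t ≥ 3.76) = 1 − Φ(3.76/√t) = 1 − Φ(3.76/√3.15) = 1 − Φ(2.1185). So
  P(M_{3.15} ≥ 3.76) = 2(1 − Φ(2.1185)) ≈ 0.0341.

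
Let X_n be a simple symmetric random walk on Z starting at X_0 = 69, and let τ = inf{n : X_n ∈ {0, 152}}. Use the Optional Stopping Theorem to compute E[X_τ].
E[X_τ] = 69

X_n is a martingale and τ is a bounded-mean stopping time (indeed τ is finite a.s. with bounded expectation since the walk is in a bounded region). By the OST, E[X_τ] = E[X_0] = 69. Equivalently: E[X_τ] = 152 · P(hit 152 first) + 0 · P(hit 0 first) = 152 · (69/152) = 69.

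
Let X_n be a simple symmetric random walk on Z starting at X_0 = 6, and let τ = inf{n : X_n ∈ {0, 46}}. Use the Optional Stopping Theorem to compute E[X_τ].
E[X_τ] = 6

X_n is a martingale and τ is a bounded-mean stopping time (indeed τ is finite a.s. with bounded expectation since the walk is in a bounded region). By the OST, E[X_τ] = E[X_0] = 6. Equivalently: E[X_τ] = 46 · P(hit 46 first) + 0 · P(hit 0 first) = 46 · (6/46) = 6.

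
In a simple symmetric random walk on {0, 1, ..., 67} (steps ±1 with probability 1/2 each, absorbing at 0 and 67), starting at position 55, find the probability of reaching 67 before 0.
P(hit 67 before 0) = 55/67

Let u_k = P(hit 67 before 0 | start at k). Then u_0 = 0, u_67 = 1, and u_k = u_{k-1}/2 + u_{k+1}/2 for 1 ≤ k ≤ 66. This harmonic recurrence is solved by u_k = k/67, giving u_55 = 55/67.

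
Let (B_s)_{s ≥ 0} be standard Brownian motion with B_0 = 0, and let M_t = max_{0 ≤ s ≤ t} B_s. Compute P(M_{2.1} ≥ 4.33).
P(M_{2.1} ≥ 4.33) = 2·P(B_{2.1} ≥ 4.33) = 2(1 − Φ(4.33/√2.1)) ≈ 0.0028

By the reflection principle for Brownian motion, P(M_t ≥ a) = 2 · P(B_t ≥ a) for a ≥ 0. Since B_t ~ N(0, t), P(B_t ≥ 4.33) = 1 − Φ(4.33/√t) = 1 − Φ(4.33/√2.1) = 1 − Φ(2.9880). So
  P(M_{2.1} ≥ 4.33) = 2(1 − Φ(2.9880)) ≈ 0.0028.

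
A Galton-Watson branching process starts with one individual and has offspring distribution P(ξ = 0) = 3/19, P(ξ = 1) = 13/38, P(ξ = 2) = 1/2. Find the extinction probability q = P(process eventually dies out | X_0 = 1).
q = 6/19

The pgf is f(s) = 3/19 + 13/38·s + 1/2·s². The extinction probability q is the smallest fixed point of f in [0, 1]. Setting s = f(s):
  1/2·s² + (13/38 − 1)·s + 3/19 = 0
  1/2·s² − (3/19 + 1/2)·s + 3/19 = 0
which factors as (s − 1)·(1/2·s − 3/19) = 0, giving roots s = 1 and s = (3/19)/(1/2) = 6/19.
Mean offspring μ = 13/38 + 2·1/2 = 51/38 > 1 (supercritical), so q < 1. The extinction probability is the smaller root: q = (3/19)/(1/2) = 6/19.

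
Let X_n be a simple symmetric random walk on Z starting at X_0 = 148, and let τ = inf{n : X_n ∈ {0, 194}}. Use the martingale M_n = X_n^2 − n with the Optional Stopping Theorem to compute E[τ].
E[τ] = 6808

M_n = X_n^2 − n is a martingale (since E[X_{n+1}^2 | F_n] = X_n^2 + 1). By OST (τ has finite mean in a bounded region), E[M_τ] = E[M_0] = X_0^2 − 0 = 148^2 = 21904. Also E[M_τ] = E[X_τ^2] − E[τ]. The walk exits at 0 or 194, with P(hit 194 first) = 148/194, so E[X_τ^2] = 194^2 · 148/194 + 0 = 28712. Thus E[τ] = E[X_τ^2] − E[M_τ] = 28712 − 21904 = 6808 = 148(194 − 148) = 6808.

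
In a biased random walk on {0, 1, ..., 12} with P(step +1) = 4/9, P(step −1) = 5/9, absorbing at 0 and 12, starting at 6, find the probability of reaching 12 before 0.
P(hit 12 before 0) = (1 − (5/4)^6) / (1 − (5/4)^12) = 4096/19721

Let u_k denote P(reach 12 before 0 | start at k). Boundary: u_0 = 0, u_12 = 1. Recurrence: u_k = 4/9·u_{k+1} + 5/9·u_{k-1} for 1 ≤ k ≤ 11. Try u_k = A + B·r^k with r = q/p = (5/9)/(4/9) = 5/4. Substitution satisfies the recurrence; boundary conditions give:
  u_k = (1 − r^k) / (1 − r^N) = (1 − (5/4)^6) / (1 − (5/4)^12) = 4096/19721.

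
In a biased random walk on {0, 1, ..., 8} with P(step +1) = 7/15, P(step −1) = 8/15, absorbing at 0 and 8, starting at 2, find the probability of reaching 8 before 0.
P(hit 8 before 0) = (1 − (8/7)^2) / (1 − (8/7)^8) = 117649/734161

Let u_k denote P(reach 8 before 0 | start at k). Boundary: u_0 = 0, u_8 = 1. Recurrence: u_k = 7/15·u_{k+1} + 8/15·u_{k-1} for 1 ≤ k ≤ 7. Try u_k = A + B·r^k with r = q/p = (8/15)/(7/15) = 8/7. Substitution satisfies the recurrence; boundary conditions give:
  u_k = (1 − r^k) / (1 − r^N) = (1 − (8/7)^2) / (1 − (8/7)^8) = 117649/734161.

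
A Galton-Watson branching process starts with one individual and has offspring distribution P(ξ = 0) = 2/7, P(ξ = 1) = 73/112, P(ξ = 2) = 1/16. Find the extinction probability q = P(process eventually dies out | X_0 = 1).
q = 1

Mean offspring μ = 0·2/7 + 1·73/112 + 2·1/16 = 87/112 ≤ 1. For μ ≤ 1 with offspring not concentrated at 1, the Galton-Watson process goes extinct almost surely, so q = 1.
(Algebraic check: The pgf is f(s) = 2/7 + 73/112·s + 1/16·s². The extinction probability q is the smallest fixed point of f in [0, 1]. Setting s = f(s):
  1/16·s² + (73/112 − 1)·s + 2/7 = 0
  1/16·s² − (2/7 + 1/16)·s + 2/7 = 0
which factors as (s − 1)·(1/16·s − 2/7) = 0, giving roots s = 1 and s = (2/7)/(1/16) = 32/7. Since 32/7 ≥ 1, the smallest root in [0, 1] is s = 1.)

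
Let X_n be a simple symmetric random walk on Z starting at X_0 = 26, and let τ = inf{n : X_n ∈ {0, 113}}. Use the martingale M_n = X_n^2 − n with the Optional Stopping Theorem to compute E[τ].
E[τ] = 2262

M_n = X_n^2 − n is a martingale (since E[X_{n+1}^2 | F_n] = X_n^2 + 1). By OST (τ has finite mean in a bounded region), E[M_τ] = E[M_0] = X_0^2 − 0 = 26^2 = 676. Also E[M_τ] = E[X_τ^2] − E[τ]. The walk exits at 0 or 113, with P(hit 113 first) = 26/113, so E[X_τ^2] = 113^2 · 26/113 + 0 = 2938. Thus E[τ] = E[X_τ^2] − E[M_τ] = 2938 − 676 = 2262 = 26(113 − 26) = 2262.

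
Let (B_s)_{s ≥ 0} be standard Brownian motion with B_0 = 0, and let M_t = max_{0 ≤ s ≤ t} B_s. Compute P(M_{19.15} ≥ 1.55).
P(M_{19.15} ≥ 1.55) = 2·P(B_{19.15} ≥ 1.55) = 2(1 − Φ(1.55/√19.15)) ≈ 0.7232

By the reflection principle for Brownian motion, P(M_t ≥ a) = 2 · P(B_t ≥ a) for a ≥ 0. Since B_t ~ N(0, t), P(B_t ≥ 1.55) = 1 − Φ(1.55/√t) = 1 − Φ(1.55/√19.15) = 1 − Φ(0.3542). So
  P(M_{19.15} ≥ 1.55) = 2(1 − Φ(0.3542)) ≈ 0.7232.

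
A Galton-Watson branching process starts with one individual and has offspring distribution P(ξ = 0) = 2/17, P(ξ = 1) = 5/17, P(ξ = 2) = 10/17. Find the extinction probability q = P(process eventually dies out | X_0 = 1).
q = 1/5

The pgf is f(s) = 2/17 + 5/17·s + 10/17·s². The extinction probability q is the smallest fixed point of f in [0, 1]. Setting s = f(s):
  10/17·s² + (5/17 − 1)·s + 2/17 = 0
  10/17·s² − (2/17 + 10/17)·s + 2/17 = 0
which factors as (s − 1)·(10/17·s − 2/17) = 0, giving roots s = 1 and s = (2/17)/(10/17) = 1/5.
Mean offspring μ = 5/17 + 2·10/17 = 25/17 > 1 (supercritical), so q < 1. The extinction probability is the smaller root: q = (2/17)/(10/17) = 1/5.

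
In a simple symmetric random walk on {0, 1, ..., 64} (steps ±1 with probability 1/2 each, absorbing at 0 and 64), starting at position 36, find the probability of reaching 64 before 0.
P(hit 64 before 0) = 36/64 = 9/16

Let u_k = P(hit 64 before 0 | start at k). Then u_0 = 0, u_64 = 1, and u_k = u_{k-1}/2 + u_{k+1}/2 for 1 ≤ k ≤ 63. This harmonic recurrence is solved by u_k = k/64, giving u_36 = 36/64 = 9/16.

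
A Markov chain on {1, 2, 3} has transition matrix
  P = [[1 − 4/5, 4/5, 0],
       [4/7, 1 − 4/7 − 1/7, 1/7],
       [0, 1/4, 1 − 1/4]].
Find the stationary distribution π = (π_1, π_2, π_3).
π = (5/16, 7/16, 1/4)

This is a birth-death chain on three states, which satisfies detailed balance: π_1 · P_{12} = π_2 · P_{21} and π_2 · P_{23} = π_3 · P_{32}.
From π_1 · 4/5 = π_2 · 4/7: π_2/π_1 = (4/5)/(4/7) = 7/5.
From π_2 · 1/7 = π_3 · 1/4: π_3/π_2 = (1/7)/(1/4) = 4/7.
Take π_1 proportional to 1; then unnormalized π = (1, 7/5, 4/5). Normalize by dividing by the sum 16/5:
  π = (5/16, 7/16, 1/4).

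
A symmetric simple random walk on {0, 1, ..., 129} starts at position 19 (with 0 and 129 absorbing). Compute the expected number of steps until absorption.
E[τ | X_0 = 19] = 2090

Let v_k = E[τ | X_0 = k]. Boundary: v_0 = v_129 = 0. Recurrence: v_k = 1 + (v_{k-1} + v_{k+1})/2 for 1 ≤ k ≤ 128. The particular solution to v_k − (v_{k-1} + v_{k+1})/2 = 1 is v_k = −k^2. Adding homogeneous solution A + B k and matching boundaries gives v_k = k (129 − k). Substituting k = 19: v_19 = 19 · 110 = 2090.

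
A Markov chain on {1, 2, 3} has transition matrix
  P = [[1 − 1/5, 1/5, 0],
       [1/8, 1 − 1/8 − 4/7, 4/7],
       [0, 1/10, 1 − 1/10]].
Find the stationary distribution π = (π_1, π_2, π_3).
π = (35/411, 56/411, 320/411)

This is a birth-death chain on three states, which satisfies detailed balance: π_1 · P_{12} = π_2 · P_{21} and π_2 · P_{23} = π_3 · P_{32}.
From π_1 · 1/5 = π_2 · 1/8: π_2/π_1 = (1/5)/(1/8) = 8/5.
From π_2 · 4/7 = π_3 · 1/10: π_3/π_2 = (4/7)/(1/10) = 40/7.
Take π_1 proportional to 1; then unnormalized π = (1, 8/5, 64/7). Normalize by dividing by the sum 411/35:
  π = (35/411, 56/411, 320/411).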